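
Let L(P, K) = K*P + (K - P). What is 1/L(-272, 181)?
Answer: -1/48779 ≈ -2.0501e-5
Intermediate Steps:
L(P, K) = K - P + K*P
1/L(-272, 181) = 1/(181 - 1*(-272) + 181*(-272)) = 1/(181 + 272 - 49232) = 1/(-48779) = -1/48779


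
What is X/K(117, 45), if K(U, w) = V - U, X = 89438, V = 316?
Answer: 89438/199 ≈ 449.44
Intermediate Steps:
K(U, w) = 316 - U
X/K(117, 45) = 89438/(316 - 1*117) = 89438/(316 - 117) = 89438/199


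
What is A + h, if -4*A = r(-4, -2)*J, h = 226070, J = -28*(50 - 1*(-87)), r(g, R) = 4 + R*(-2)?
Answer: 233742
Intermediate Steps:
r(g, R) = 4 - 2*R
J = -3836 (J = -28*(50 + 87) = -28*137 = -3836)
A = 7672 (A = -(4 - 2*(-2))*(-3836)/4 = -(4 + 4)*(-3836)/4 = -2*(-3836) = -¼*(-30688) = 7672)
A + h = 7672 + 226070 = 233742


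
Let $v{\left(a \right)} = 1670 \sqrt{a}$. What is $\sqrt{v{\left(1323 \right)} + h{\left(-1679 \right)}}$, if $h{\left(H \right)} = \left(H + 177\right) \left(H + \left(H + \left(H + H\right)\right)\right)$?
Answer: $\sqrt{10087432 + 35070 \sqrt{3}} \approx 3185.6$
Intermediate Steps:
$h{\left(H \right)} = 4 H \left(177 + H\right)$ ($h{\left(H \right)} = \left(177 + H\right) \left(H + \left(H + 2 H\right)\right) = \left(177 + H\right) \left(H + 3 H\right) = \left(177 + H\right) 4 H = 4 H \left(177 + H\right)$)
$\sqrt{v{\left(1323 \right)} + h{\left(-1679 \right)}} = \sqrt{1670 \sqrt{1323} + 4 \left(-1679\right) \left(177 - 1679\right)} = \sqrt{1670 \cdot 21 \sqrt{3} + 4 \left(-1679\right) \left(-1502\right)} = \sqrt{35070 \sqrt{3} + 10087432} = \sqrt{10087432 + 35070 \sqrt{3}}$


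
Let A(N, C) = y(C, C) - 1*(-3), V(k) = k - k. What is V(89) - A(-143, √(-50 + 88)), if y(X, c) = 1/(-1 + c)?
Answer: -112/37 - √38/37 ≈ -3.1936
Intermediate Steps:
V(k) = 0
A(N, C) = 3 + 1/(-1 + C) (A(N, C) = 1/(-1 + C) - 1*(-3) = 1/(-1 + C) + 3 = 3 + 1/(-1 + C))
V(89) - A(-143, √(-50 + 88)) = 0 - (-2 + 3*√(-50 + 88))/(-1 + √(-50 + 88)) = 0 - (-2 + 3*√38)/(-1 + √38) = -(-2 + 3*√38)/(-1 + √38)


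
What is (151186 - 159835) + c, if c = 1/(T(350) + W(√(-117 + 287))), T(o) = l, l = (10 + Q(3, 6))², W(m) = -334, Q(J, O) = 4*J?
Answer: -1297349/150 ≈ -8649.0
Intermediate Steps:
l = 484 (l = (10 + 4*3)² = (10 + 12)² = 22² = 484)
T(o) = 484
c = 1/150 (c = 1/(484 - 334) = 1/150 ≈ 0.0066667)
(151186 - 159835) + c = (151186 - 159835) + 1/150 = -8649 + 1/150 = -1297349/150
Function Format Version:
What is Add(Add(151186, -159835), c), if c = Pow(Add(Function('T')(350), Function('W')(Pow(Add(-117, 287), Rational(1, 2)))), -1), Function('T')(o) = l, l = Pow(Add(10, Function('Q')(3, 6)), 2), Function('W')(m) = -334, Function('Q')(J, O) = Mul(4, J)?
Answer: Rational(-1297349, 150) ≈ -8649.0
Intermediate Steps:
l = 484 (l = Pow(Add(10, Mul(4, 3)), 2) = Pow(Add(10, 12), 2) = Pow(22, 2) = 484)
Function('T')(o) = 484
c = Rational(1, 150) (c = Pow(Add(484, -334), -1) = Pow(150, -1) = Rational(1, 150) ≈ 0.0066667)
Add(Add(151186, -159835), c) = Add(Add(151186, -159835), Rational(1, 150)) = Add(-8649, Rational(1, 150)) = Rational(-1297349, 150)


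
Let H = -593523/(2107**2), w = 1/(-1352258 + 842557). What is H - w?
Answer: -43216403882/323255942107 ≈ -0.13369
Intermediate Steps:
w = -1/509701 (w = 1/(-509701) = -1/509701 ≈ -1.9619e-6)
H = -84789/634207 (H = -593523/4439449 = -593523*1/4439449 = -84789/634207 ≈ -0.13369)
H - w = -84789/634207 - 1*(-1/509701) = -84789/634207 + 1/509701 = -43216403882/323255942107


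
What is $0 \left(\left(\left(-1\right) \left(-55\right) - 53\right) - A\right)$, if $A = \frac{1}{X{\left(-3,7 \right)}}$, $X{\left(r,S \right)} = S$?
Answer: $0$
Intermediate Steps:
$A = \frac{1}{7} \approx 0.14286$
$0 \left(\left(\left(-1\right) \left(-55\right) - 53\right) - A\right) = 0 \left(\left(\left(-1\right) \left(-55\right) - 53\right) - \frac{1}{7}\right) = 0 \left(\left(55 - 53\right) - \frac{1}{7}\right) = 0 \left(2 - \frac{1}{7}\right) = 0 \cdot \frac{13}{7} = 0$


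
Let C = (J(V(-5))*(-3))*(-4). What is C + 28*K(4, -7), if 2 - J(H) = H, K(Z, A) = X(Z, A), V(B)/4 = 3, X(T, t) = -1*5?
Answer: -260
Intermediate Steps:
X(T, t) = -5
V(B) = 12 (V(B) = 4*3 = 12)
K(Z, A) = -5
J(H) = 2 - H
C = -120 (C = ((2 - 1*12)*(-3))*(-4) = ((2 - 12)*(-3))*(-4) = -10*(-3)*(-4) = 30*(-4) = -120)
C + 28*K(4, -7) = -120 + 28*(-5) = -120 - 140 = -260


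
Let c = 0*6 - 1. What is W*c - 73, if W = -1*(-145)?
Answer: -218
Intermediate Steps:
c = -1 (c = 0 - 1 = -1)
W = 145
W*c - 73 = 145*(-1) - 73 = -145 - 73 = -218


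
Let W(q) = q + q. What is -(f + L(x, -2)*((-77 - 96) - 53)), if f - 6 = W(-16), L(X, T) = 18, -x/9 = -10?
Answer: 4094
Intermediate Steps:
x = 90 (x = -9*(-10) = 90)
W(q) = 2*q
f = -26 (f = 6 + 2*(-16) = 6 - 32 = -26)
-(f + L(x, -2)*((-77 - 96) - 53)) = -(-26 + 18*((-77 - 96) - 53)) = -(-26 + 18*(-173 - 53)) = -(-26 + 18*(-226)) = -(-26 - 4068) = -1*(-4094) = 4094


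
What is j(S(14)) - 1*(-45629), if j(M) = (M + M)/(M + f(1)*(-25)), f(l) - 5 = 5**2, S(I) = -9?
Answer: 11544143/253 ≈ 45629.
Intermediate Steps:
f(l) = 30 (f(l) = 5 + 5**2 = 5 + 25 = 30)
j(M) = 2*M/(-750 + M) (j(M) = (M + M)/(M + 30*(-25)) = (2*M)/(M - 750) = (2*M)/(-750 + M) = 2*M/(-750 + M))
j(S(14)) - 1*(-45629) = 2*(-9)/(-750 - 9) - 1*(-45629) = 2*(-9)/(-759) + 45629 = 2*(-9)*(-1/759) + 45629 = 6/253 + 45629 = 11544143/253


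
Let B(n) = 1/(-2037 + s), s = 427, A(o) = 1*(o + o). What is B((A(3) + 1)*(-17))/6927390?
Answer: -1/11153097900 ≈ -8.9661e-11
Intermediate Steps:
A(o) = 2*o (A(o) = 1*(2*o) = 2*o)
B(n) = -1/1610 (B(n) = 1/(-2037 + 427) = 1/(-1610) = -1/1610)
B((A(3) + 1)*(-17))/6927390 = -1/1610/6927390 = -1/1610*1/6927390 = -1/11153097900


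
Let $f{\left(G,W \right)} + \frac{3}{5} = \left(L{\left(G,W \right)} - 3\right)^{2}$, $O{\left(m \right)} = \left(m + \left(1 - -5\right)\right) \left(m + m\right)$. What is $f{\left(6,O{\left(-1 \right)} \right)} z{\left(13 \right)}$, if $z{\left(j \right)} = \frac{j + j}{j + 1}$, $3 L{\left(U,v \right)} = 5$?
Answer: $\frac{689}{315} \approx 2.1873$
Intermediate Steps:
$L{\left(U,v \right)} = \frac{5}{3}$ ($L{\left(U,v \right)} = \frac{1}{3} \cdot 5 = \frac{5}{3}$)
$O{\left(m \right)} = 2 m \left(6 + m\right)$ ($O{\left(m \right)} = \left(m + \left(1 + 5\right)\right) 2 m = \left(m + 6\right) 2 m = \left(6 + m\right) 2 m = 2 m \left(6 + m\right)$)
$f{\left(G,W \right)} = \frac{53}{45}$ ($f{\left(G,W \right)} = - \frac{3}{5} + \left(\frac{5}{3} - 3\right)^{2} = - \frac{3}{5} + \left(- \frac{4}{3}\right)^{2} = - \frac{3}{5} + \frac{16}{9} = \frac{53}{45}$)
$z{\left(j \right)} = \frac{2 j}{1 + j}$
$f{\left(6,O{\left(-1 \right)} \right)} z{\left(13 \right)} = \frac{53 \cdot 2 \cdot 13 \frac{1}{1 + 13}}{45} = \frac{53 \cdot 2 \cdot 13 \cdot \frac{1}{14}}{45} = \frac{53}{45} \cdot \frac{13}{7} = \frac{689}{315}$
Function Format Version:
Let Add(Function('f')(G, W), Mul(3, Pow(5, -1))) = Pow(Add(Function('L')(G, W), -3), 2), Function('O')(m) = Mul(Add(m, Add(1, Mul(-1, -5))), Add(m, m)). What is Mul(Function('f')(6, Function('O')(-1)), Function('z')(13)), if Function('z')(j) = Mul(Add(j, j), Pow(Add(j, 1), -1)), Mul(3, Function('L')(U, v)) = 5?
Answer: Rational(689, 315) ≈ 2.1873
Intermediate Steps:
Function('L')(U, v) = Rational(5, 3) (Function('L')(U, v) = Mul(Rational(1, 3), 5) = Rational(5, 3))
Function('O')(m) = Mul(2, m, Add(6, m)) (Function('O')(m) = Mul(Add(m, Add(1, 5)), Mul(2, m)) = Mul(Add(m, 6), Mul(2, m)) = Mul(Add(6, m), Mul(2, m)) = Mul(2, m, Add(6, m)))
Function('f')(G, W) = Rational(53, 45) (Function('f')(G, W) = Add(Rational(-3, 5), Pow(Add(Rational(5, 3), -3), 2)) = Add(Rational(-3, 5), Pow(Rational(-4, 3), 2)) = Add(Rational(-3, 5), Rational(16, 9)) = Rational(53, 45))
Function('z')(j) = Mul(2, j, Pow(Add(1, j), -1)) (Function('z')(j) = Mul(Mul(2, j), Pow(Add(1, j), -1)) = Mul(2, j, Pow(Add(1, j), -1)))
Mul(Function('f')(6, Function('O')(-1)), Function('z')(13)) = Mul(Rational(53, 45), Mul(2, 13, Pow(Add(1, 13), -1))) = Mul(Rational(53, 45), Mul(2, 13, Pow(14, -1))) = Mul(Rational(53, 45), Mul(2, 13, Rational(1, 14))) = Mul(Rational(53, 45), Rational(13, 7)) = Rational(689, 315)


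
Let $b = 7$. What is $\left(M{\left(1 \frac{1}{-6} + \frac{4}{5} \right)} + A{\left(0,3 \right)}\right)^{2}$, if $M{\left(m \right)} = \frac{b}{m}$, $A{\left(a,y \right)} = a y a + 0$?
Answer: $\frac{44100}{361} \approx 122.16$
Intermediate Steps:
$A{\left(a,y \right)} = y a^{2}$ ($A{\left(a,y \right)} = y a^{2} + 0 = y a^{2}$)
$M{\left(m \right)} = \frac{7}{m}$
$\left(M{\left(1 \frac{1}{-6} + \frac{4}{5} \right)} + A{\left(0,3 \right)}\right)^{2} = \left(\frac{7}{1 \frac{1}{-6} + \frac{4}{5}} + 3 \cdot 0^{2}\right)^{2} = \left(\frac{7}{1 \left(- \frac{1}{6}\right) + 4 \cdot \frac{1}{5}} + 3 \cdot 0\right)^{2} = \left(\frac{7}{- \frac{1}{6} + \frac{4}{5}} + 0\right)^{2} = \left(\frac{7}{\frac{19}{30}} + 0\right)^{2} = \left(7 \cdot \frac{30}{19} + 0\right)^{2} = \left(\frac{210}{19} + 0\right)^{2} = \left(\frac{210}{19}\right)^{2} = \frac{44100}{361}$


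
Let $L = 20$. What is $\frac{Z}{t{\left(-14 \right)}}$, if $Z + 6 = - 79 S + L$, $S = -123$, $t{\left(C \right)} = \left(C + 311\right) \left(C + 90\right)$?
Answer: $\frac{9731}{22572} \approx 0.43111$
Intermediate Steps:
$t{\left(C \right)} = \left(90 + C\right) \left(311 + C\right)$ ($t{\left(C \right)} = \left(311 + C\right) \left(90 + C\right) = \left(90 + C\right) \left(311 + C\right)$)
$Z = 9731$ ($Z = -6 + \left(\left(-79\right) \left(-123\right) + 20\right) = -6 + \left(9717 + 20\right) = -6 + 9737 = 9731$)
$\frac{Z}{t{\left(-14 \right)}} = \frac{9731}{27990 + \left(-14\right)^{2} + 401 \left(-14\right)} = \frac{9731}{27990 + 196 - 5614} = \frac{9731}{22572}$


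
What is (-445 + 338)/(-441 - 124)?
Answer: 107/565 ≈ 0.18938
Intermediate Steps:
(-445 + 338)/(-441 - 124) = -107/(-565) = -107*(-1/565) = 107/565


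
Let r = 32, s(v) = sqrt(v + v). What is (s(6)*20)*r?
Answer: 1280*sqrt(3) ≈ 2217.0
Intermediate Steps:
s(v) = sqrt(2)*sqrt(v) (s(v) = sqrt(2*v) = sqrt(2)*sqrt(v))
(s(6)*20)*r = ((sqrt(2)*sqrt(6))*20)*32 = ((2*sqrt(3))*20)*32 = (40*sqrt(3))*32 = 1280*sqrt(3)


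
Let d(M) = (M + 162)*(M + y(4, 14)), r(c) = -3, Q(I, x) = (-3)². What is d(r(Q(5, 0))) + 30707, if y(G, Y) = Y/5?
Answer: 153376/5 ≈ 30675.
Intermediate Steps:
Q(I, x) = 9
y(G, Y) = Y/5 (y(G, Y) = Y*(⅕) = Y/5)
d(M) = (162 + M)*(14/5 + M) (d(M) = (M + 162)*(M + (⅕)*14) = (162 + M)*(M + 14/5) = (162 + M)*(14/5 + M))
d(r(Q(5, 0))) + 30707 = (2268/5 + (-3)² + (824/5)*(-3)) + 30707 = (2268/5 + 9 - 2472/5) + 30707 = -159/5 + 30707 = 153376/5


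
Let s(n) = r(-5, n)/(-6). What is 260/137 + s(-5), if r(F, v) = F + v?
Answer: 1465/411 ≈ 3.5645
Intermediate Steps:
s(n) = ⅚ - n/6 (s(n) = (-5 + n)/(-6) = (-5 + n)*(-⅙) = ⅚ - n/6)
260/137 + s(-5) = 260/137 + (⅚ - ⅙*(-5)) = 260*(1/137) + (⅚ + ⅚) = 260/137 + 5/3 = 1465/411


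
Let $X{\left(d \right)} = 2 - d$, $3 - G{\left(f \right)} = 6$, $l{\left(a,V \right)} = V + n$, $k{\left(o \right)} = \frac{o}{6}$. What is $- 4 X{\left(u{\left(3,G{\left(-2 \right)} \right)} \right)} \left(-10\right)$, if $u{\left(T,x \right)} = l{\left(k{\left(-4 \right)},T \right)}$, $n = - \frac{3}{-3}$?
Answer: $-80$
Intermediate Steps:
$n = 1$ ($n = \left(-3\right) \left(- \frac{1}{3}\right) = 1$)
$k{\left(o \right)} = \frac{o}{6}$ ($k{\left(o \right)} = o \frac{1}{6} = \frac{o}{6}$)
$l{\left(a,V \right)} = 1 + V$ ($l{\left(a,V \right)} = V + 1 = 1 + V$)
$G{\left(f \right)} = -3$ ($G{\left(f \right)} = 3 - 6 = -3$)
$u{\left(T,x \right)} = 1 + T$
$- 4 X{\left(u{\left(3,G{\left(-2 \right)} \right)} \right)} \left(-10\right) = - 4 \left(2 - \left(1 + 3\right)\right) \left(-10\right) = - 4 \left(2 - 4\right) \left(-10\right) = \left(-4\right) \left(-2\right) \left(-10\right) = 8 \left(-10\right) = -80$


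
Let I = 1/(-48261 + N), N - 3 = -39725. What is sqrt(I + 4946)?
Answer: sqrt(38287026909411)/87983 ≈ 70.328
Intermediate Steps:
N = -39722 (N = 3 - 39725 = -39722)
I = -1/87983 (I = 1/(-48261 - 39722) = 1/(-87983) = -1/87983 ≈ -1.1366e-5)
sqrt(I + 4946) = sqrt(-1/87983 + 4946) = sqrt(435163917/87983) = sqrt(38287026909411)/87983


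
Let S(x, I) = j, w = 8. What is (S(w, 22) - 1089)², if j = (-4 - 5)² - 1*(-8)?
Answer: 1000000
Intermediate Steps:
j = 89 (j = (-9)² + 8 = 81 + 8 = 89)
S(x, I) = 89
(S(w, 22) - 1089)² = (89 - 1089)² = (-1000)² = 1000000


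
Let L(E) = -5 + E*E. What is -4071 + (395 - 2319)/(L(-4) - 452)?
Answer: -1793387/441 ≈ -4066.6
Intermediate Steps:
L(E) = -5 + E**2
-4071 + (395 - 2319)/(L(-4) - 452) = -4071 + (395 - 2319)/((-5 + (-4)**2) - 452) = -4071 - 1924/((-5 + 16) - 452) = -4071 - 1924/(11 - 452) = -4071 - 1924/(-441) = -4071 - 1924*(-1/441) = -4071 + 1924/441 = -1793387/441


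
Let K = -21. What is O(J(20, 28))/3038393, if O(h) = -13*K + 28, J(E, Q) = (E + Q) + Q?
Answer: 301/3038393 ≈ 9.9065e-5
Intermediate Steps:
J(E, Q) = E + 2*Q
O(h) = 301 (O(h) = -13*(-21) + 28 = 273 + 28 = 301)
O(J(20, 28))/3038393 = 301/3038393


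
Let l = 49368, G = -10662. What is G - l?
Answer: -60030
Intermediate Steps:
G - l = -10662 - 1*49368 = -10662 - 49368 = -60030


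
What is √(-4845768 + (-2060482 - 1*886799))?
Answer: I*√7793049 ≈ 2791.6*I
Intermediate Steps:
√(-4845768 + (-2060482 - 1*886799)) = √(-4845768 + (-2060482 - 886799)) = √(-4845768 - 2947281) = √(-7793049) = I*√7793049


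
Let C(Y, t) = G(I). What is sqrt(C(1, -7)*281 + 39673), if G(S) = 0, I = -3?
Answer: sqrt(39673) ≈ 199.18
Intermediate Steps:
C(Y, t) = 0
sqrt(C(1, -7)*281 + 39673) = sqrt(0*281 + 39673) = sqrt(0 + 39673) = sqrt(39673)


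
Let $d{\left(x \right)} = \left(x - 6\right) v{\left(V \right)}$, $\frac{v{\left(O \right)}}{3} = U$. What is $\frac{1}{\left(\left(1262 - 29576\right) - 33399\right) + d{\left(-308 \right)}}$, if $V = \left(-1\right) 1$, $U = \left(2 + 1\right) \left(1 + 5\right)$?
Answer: $- \frac{1}{78669} \approx -1.2711 \cdot 10^{-5}$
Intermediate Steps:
$U = 18$ ($U = 3 \cdot 6 = 18$)
$V = -1$
$v{\left(O \right)} = 54$ ($v{\left(O \right)} = 3 \cdot 18 = 54$)
$d{\left(x \right)} = -324 + 54 x$ ($d{\left(x \right)} = \left(x - 6\right) 54 = \left(-6 + x\right) 54 = -324 + 54 x$)
$\frac{1}{\left(\left(1262 - 29576\right) - 33399\right) + d{\left(-308 \right)}} = \frac{1}{\left(\left(1262 - 29576\right) - 33399\right) + \left(-324 + 54 \left(-308\right)\right)} = \frac{1}{\left(-28314 - 33399\right) - 16956} = \frac{1}{-61713 - 16956} = \frac{1}{-78669} = - \frac{1}{78669}$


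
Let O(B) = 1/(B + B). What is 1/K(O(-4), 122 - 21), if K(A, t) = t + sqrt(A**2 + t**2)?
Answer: -6464 + 8*sqrt(652865) ≈ 0.0049505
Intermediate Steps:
O(B) = 1/(2*B)
1/K(O(-4), 122 - 21) = 1/((122 - 21) + sqrt(((1/2)/(-4))**2 + (122 - 21)**2)) = 1/(101 + sqrt(((1/2)*(-1/4))**2 + 101**2)) = 1/(101 + sqrt((-1/8)**2 + 10201)) = 1/(101 + sqrt(1/64 + 10201)) = 1/(101 + sqrt(652865/64)) = 1/(101 + sqrt(652865)/8)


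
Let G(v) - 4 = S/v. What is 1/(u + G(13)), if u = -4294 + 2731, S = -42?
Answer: -13/20309 ≈ -0.00064011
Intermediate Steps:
G(v) = 4 - 42/v
u = -1563
1/(u + G(13)) = 1/(-1563 + (4 - 42/13)) = 1/(-1563 + 10/13) = 1/(-20309/13) = -13/20309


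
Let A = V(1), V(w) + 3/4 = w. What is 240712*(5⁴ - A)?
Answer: 150384822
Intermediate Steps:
V(w) = -¾ + w
A = ¼ (A = -¾ + 1 = ¼ ≈ 0.25000)
240712*(5⁴ - A) = 240712*(5⁴ - 1*¼) = 240712*(625 - ¼) = 240712*(2499/4) = 150384822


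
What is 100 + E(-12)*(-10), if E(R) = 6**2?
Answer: -260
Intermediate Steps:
E(R) = 36
100 + E(-12)*(-10) = 100 + 36*(-10) = 100 - 360 = -260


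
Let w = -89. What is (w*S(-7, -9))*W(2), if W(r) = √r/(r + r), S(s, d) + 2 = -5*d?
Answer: -3827*√2/4 ≈ -1353.0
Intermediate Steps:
S(s, d) = -2 - 5*d
W(r) = 1/(2*√r) (W(r) = √r/((2*r)) = (1/(2*r))*√r = 1/(2*√r))
(w*S(-7, -9))*W(2) = (-89*(-2 - 5*(-9)))*(1/(2*√2)) = (-89*(-2 + 45))*((√2/2)/2) = (-89*43)*(√2/4) = -3827*√2/4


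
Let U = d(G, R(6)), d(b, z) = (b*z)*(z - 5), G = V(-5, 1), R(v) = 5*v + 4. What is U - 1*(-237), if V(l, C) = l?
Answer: -4693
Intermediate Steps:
R(v) = 4 + 5*v
G = -5
d(b, z) = b*z*(-5 + z) (d(b, z) = (b*z)*(-5 + z) = b*z*(-5 + z))
U = -4930 (U = -5*(4 + 5*6)*(-5 + (4 + 5*6)) = -5*(4 + 30)*(-5 + (4 + 30)) = -5*34*(-5 + 34) = -5*34*29 = -4930)
U - 1*(-237) = -4930 - 1*(-237) = -4930 + 237 = -4693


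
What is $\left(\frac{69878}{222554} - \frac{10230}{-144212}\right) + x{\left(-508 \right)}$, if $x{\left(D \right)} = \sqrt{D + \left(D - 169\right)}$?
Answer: $\frac{99628819}{258830302} + i \sqrt{1185} \approx 0.38492 + 34.424 i$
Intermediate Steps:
$x{\left(D \right)} = \sqrt{-169 + 2 D}$ ($x{\left(D \right)} = \sqrt{D + \left(-169 + D\right)} = \sqrt{-169 + 2 D}$)
$\left(\frac{69878}{222554} - \frac{10230}{-144212}\right) + x{\left(-508 \right)} = \left(\frac{69878}{222554} - \frac{10230}{-144212}\right) + \sqrt{-169 + 2 \left(-508\right)} = \left(69878 \cdot \frac{1}{222554} - - \frac{165}{2326}\right) + \sqrt{-169 - 1016} = \left(\frac{34939}{111277} + \frac{165}{2326}\right) + \sqrt{-1185} = \frac{99628819}{258830302} + i \sqrt{1185}$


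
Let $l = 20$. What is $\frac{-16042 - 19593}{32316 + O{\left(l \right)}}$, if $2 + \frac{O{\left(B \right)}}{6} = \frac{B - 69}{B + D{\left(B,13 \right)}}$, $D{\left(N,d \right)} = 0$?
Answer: $- \frac{356350}{322893} \approx -1.1036$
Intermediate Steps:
$O{\left(B \right)} = -12 + \frac{6 \left(-69 + B\right)}{B}$ ($O{\left(B \right)} = -12 + 6 \frac{B - 69}{B + 0} = -12 + 6 \frac{-69 + B}{B} = -12 + \frac{6 \left(-69 + B\right)}{B}$)
$\frac{-16042 - 19593}{32316 + O{\left(l \right)}} = \frac{-16042 - 19593}{32316 - \left(6 + \frac{414}{20}\right)} = - \frac{35635}{32316 - \frac{267}{10}} = - \frac{35635}{\frac{322893}{10}} = \left(-35635\right) \frac{10}{322893} = - \frac{356350}{322893}$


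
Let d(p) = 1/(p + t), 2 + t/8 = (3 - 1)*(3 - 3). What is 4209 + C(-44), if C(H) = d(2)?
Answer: 58925/14 ≈ 4208.9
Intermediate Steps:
t = -16 (t = -16 + 8*((3 - 1)*(3 - 3)) = -16 + 8*(2*0) = -16 + 8*0 = -16 + 0 = -16)
d(p) = 1/(-16 + p) (d(p) = 1/(p - 16) = 1/(-16 + p))
C(H) = -1/14 (C(H) = 1/(-16 + 2) = 1/(-14) = -1/14)
4209 + C(-44) = 4209 - 1/14 = 58925/14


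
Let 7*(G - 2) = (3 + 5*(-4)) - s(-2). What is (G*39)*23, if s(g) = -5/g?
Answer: -9867/14 ≈ -704.79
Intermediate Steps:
G = -11/14 (G = 2 + ((3 + 5*(-4)) - (-5)/(-2))/7 = 2 + ((3 - 20) - (-5)*(-1)/2)/7 = 2 + (-17 - 1*5/2)/7 = 2 + (-17 - 5/2)/7 = 2 + (⅐)*(-39/2) = 2 - 39/14 = -11/14 ≈ -0.78571)
(G*39)*23 = -11/14*39*23 = -429/14*23 = -9867/14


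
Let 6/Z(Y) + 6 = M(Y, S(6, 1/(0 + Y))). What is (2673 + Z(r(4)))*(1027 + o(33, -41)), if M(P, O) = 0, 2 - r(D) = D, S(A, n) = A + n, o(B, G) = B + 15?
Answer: 2872400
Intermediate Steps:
o(B, G) = 15 + B
r(D) = 2 - D
Z(Y) = -1 (Z(Y) = 6/(-6 + 0) = 6/(-6) = 6*(-⅙) = -1)
(2673 + Z(r(4)))*(1027 + o(33, -41)) = (2673 - 1)*(1027 + (15 + 33)) = 2672*(1027 + 48) = 2672*1075 = 2872400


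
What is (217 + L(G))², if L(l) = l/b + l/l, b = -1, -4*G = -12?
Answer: 46225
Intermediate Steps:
G = 3 (G = -¼*(-12) = 3)
L(l) = 1 - l (L(l) = l/(-1) + l/l = l*(-1) + 1 = -l + 1 = 1 - l)
(217 + L(G))² = (217 + (1 - 1*3))² = (217 + (1 - 3))² = (217 - 2)² = 215² = 46225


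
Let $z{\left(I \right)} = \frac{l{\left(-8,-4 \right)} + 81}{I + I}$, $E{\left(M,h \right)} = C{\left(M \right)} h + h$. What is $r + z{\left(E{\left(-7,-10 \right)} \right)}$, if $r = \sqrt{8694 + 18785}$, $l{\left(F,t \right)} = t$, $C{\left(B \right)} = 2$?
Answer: $- \frac{77}{60} + \sqrt{27479} \approx 164.48$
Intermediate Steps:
$E{\left(M,h \right)} = 3 h$ ($E{\left(M,h \right)} = 2 h + h = 3 h$)
$r = \sqrt{27479} \approx 165.77$
$z{\left(I \right)} = \frac{77}{2 I}$ ($z{\left(I \right)} = \frac{-4 + 81}{I + I} = \frac{77}{2 I}$)
$r + z{\left(E{\left(-7,-10 \right)} \right)} = \sqrt{27479} + \frac{77}{2 \cdot 3 \left(-10\right)} = \sqrt{27479} + \frac{77}{2 \left(-30\right)} = \sqrt{27479} + \frac{77}{2} \left(- \frac{1}{30}\right) = \sqrt{27479} - \frac{77}{60} = - \frac{77}{60} + \sqrt{27479}$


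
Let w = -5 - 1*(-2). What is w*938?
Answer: -2814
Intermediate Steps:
w = -3 (w = -5 + 2 = -3)
w*938 = -3*938 = -2814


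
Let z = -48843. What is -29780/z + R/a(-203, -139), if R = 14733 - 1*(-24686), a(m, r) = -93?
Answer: -640857559/1514133 ≈ -423.25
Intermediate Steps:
R = 39419 (R = 14733 + 24686 = 39419)
-29780/z + R/a(-203, -139) = -29780/(-48843) + 39419/(-93) = -29780*(-1/48843) + 39419*(-1/93) = 29780/48843 - 39419/93 = -640857559/1514133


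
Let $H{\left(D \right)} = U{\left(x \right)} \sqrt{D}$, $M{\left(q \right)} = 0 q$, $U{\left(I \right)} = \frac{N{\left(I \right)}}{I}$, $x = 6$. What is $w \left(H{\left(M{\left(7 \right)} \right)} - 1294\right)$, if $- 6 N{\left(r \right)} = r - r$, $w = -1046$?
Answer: $1353524$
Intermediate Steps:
$N{\left(r \right)} = 0$ ($N{\left(r \right)} = - \frac{r - r}{6} = \left(- \frac{1}{6}\right) 0 = 0$)
$U{\left(I \right)} = 0$ ($U{\left(I \right)} = \frac{0}{I} = 0$)
$M{\left(q \right)} = 0$
$H{\left(D \right)} = 0$ ($H{\left(D \right)} = 0 \sqrt{D} = 0$)
$w \left(H{\left(M{\left(7 \right)} \right)} - 1294\right) = - 1046 \left(0 - 1294\right) = \left(-1046\right) \left(-1294\right) = 1353524$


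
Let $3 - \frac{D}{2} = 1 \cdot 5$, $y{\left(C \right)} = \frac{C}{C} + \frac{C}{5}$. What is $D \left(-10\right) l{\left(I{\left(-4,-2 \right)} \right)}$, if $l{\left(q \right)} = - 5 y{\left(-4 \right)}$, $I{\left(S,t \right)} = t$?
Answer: $-40$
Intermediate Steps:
$y{\left(C \right)} = 1 + \frac{C}{5}$ ($y{\left(C \right)} = 1 + C \frac{1}{5} = 1 + \frac{C}{5}$)
$D = -4$ ($D = 6 - 2 \cdot 1 \cdot 5 = 6 - 10 = -4$)
$l{\left(q \right)} = -1$ ($l{\left(q \right)} = - 5 \left(1 + \frac{1}{5} \left(-4\right)\right) = - 5 \left(1 - \frac{4}{5}\right) = \left(-5\right) \frac{1}{5} = -1$)
$D \left(-10\right) l{\left(I{\left(-4,-2 \right)} \right)} = \left(-4\right) \left(-10\right) \left(-1\right) = 40 \left(-1\right) = -40$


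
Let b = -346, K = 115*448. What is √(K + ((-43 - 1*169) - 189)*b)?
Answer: √190266 ≈ 436.19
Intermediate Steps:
K = 51520
√(K + ((-43 - 1*169) - 189)*b) = √(51520 + ((-43 - 1*169) - 189)*(-346)) = √(51520 + ((-43 - 169) - 189)*(-346)) = √(51520 + (-212 - 189)*(-346)) = √(51520 - 401*(-346)) = √(51520 + 138746) = √190266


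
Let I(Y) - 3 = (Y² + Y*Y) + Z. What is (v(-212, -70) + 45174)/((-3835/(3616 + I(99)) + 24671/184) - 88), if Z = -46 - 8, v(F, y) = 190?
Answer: 193374392992/195727353 ≈ 987.98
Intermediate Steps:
Z = -54
I(Y) = -51 + 2*Y² (I(Y) = 3 + ((Y² + Y*Y) - 54) = 3 + ((Y² + Y²) - 54) = 3 + (2*Y² - 54) = 3 + (-54 + 2*Y²) = -51 + 2*Y²)
(v(-212, -70) + 45174)/((-3835/(3616 + I(99)) + 24671/184) - 88) = (190 + 45174)/((-3835/(3616 + (-51 + 2*99²)) + 24671/184) - 88) = 45364/((-3835/(3616 + (-51 + 2*9801)) + 24671*(1/184)) - 88) = 45364/((-3835/(3616 + (-51 + 19602)) + 24671/184) - 88) = 45364/((-3835/(3616 + 19551) + 24671/184) - 88) = 45364/((-3835/23167 + 24671/184) - 88) = 45364/(570847417/4262728 - 88) = 45364/(195727353/4262728) = 45364*(4262728/195727353) = 193374392992/195727353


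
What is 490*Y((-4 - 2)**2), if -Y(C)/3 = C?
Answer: -52920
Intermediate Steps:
Y(C) = -3*C
490*Y((-4 - 2)**2) = 490*(-3*(-4 - 2)**2) = 490*(-3*(-6)**2) = 490*(-3*36) = 490*(-108) = -52920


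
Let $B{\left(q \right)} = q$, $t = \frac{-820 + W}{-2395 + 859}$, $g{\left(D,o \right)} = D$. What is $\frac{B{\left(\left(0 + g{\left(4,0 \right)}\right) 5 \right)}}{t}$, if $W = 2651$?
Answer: $- \frac{30720}{1831} \approx -16.778$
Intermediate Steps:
$t = - \frac{1831}{1536}$ ($t = \frac{-820 + 2651}{-2395 + 859} = \frac{1831}{-1536} = 1831 \left(- \frac{1}{1536}\right) = - \frac{1831}{1536} \approx -1.1921$)
$\frac{B{\left(\left(0 + g{\left(4,0 \right)}\right) 5 \right)}}{t} = \frac{\left(0 + 4\right) 5}{- \frac{1831}{1536}} = 4 \cdot 5 \left(- \frac{1536}{1831}\right) = 20 \left(- \frac{1536}{1831}\right) = - \frac{30720}{1831}$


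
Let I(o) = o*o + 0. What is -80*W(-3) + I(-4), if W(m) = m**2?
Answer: -704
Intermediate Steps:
I(o) = o**2 (I(o) = o**2 + 0 = o**2)
-80*W(-3) + I(-4) = -80*(-3)**2 + (-4)**2 = -80*9 + 16 = -720 + 16 = -704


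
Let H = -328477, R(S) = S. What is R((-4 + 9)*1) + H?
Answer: -328472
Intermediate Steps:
R((-4 + 9)*1) + H = (-4 + 9)*1 - 328477 = 5*1 - 328477 = 5 - 328477 = -328472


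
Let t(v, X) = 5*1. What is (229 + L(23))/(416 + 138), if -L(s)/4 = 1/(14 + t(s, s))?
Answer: 4347/10526 ≈ 0.41298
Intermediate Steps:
t(v, X) = 5
L(s) = -4/19 (L(s) = -4/(14 + 5) = -4/19)
(229 + L(23))/(416 + 138) = (229 - 4/19)/(416 + 138) = (4347/19)/554 = (4347/19)*(1/554) = 4347/10526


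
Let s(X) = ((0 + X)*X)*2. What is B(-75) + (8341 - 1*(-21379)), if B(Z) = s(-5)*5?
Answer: 29970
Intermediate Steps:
s(X) = 2*X**2 (s(X) = (X*X)*2 = X**2*2 = 2*X**2)
B(Z) = 250 (B(Z) = (2*(-5)**2)*5 = (2*25)*5 = 50*5 = 250)
B(-75) + (8341 - 1*(-21379)) = 250 + (8341 - 1*(-21379)) = 250 + (8341 + 21379) = 250 + 29720 = 29970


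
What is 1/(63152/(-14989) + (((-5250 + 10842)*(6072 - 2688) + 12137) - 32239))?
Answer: 14989/283340391362 ≈ 5.2901e-8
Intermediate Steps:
1/(63152/(-14989) + (((-5250 + 10842)*(6072 - 2688) + 12137) - 32239)) = 1/(63152*(-1/14989) + ((5592*3384 + 12137) - 32239)) = 1/(-63152/14989 + ((18923328 + 12137) - 32239)) = 1/(-63152/14989 + (18935465 - 32239)) = 1/(-63152/14989 + 18903226) = 1/(283340391362/14989) = 14989/283340391362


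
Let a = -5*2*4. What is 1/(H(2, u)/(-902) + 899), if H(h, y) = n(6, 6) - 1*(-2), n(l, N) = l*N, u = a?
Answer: 451/405430 ≈ 0.0011124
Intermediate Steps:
a = -40 (a = -10*4 = -40)
u = -40
n(l, N) = N*l
H(h, y) = 38 (H(h, y) = 6*6 - 1*(-2) = 36 + 2 = 38)
1/(H(2, u)/(-902) + 899) = 1/(38/(-902) + 899) = 1/(38*(-1/902) + 899) = 1/(-19/451 + 899) = 1/(405430/451) = 451/405430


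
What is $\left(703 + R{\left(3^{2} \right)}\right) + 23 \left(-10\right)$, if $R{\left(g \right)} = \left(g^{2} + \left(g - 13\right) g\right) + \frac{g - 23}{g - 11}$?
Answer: $525$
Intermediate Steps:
$R{\left(g \right)} = g^{2} + g \left(-13 + g\right) + \frac{-23 + g}{-11 + g}$ ($R{\left(g \right)} = \left(g^{2} + \left(-13 + g\right) g\right) + \frac{-23 + g}{-11 + g} = \left(g^{2} + g \left(-13 + g\right)\right) + \frac{-23 + g}{-11 + g} = g^{2} + g \left(-13 + g\right) + \frac{-23 + g}{-11 + g}$)
$\left(703 + R{\left(3^{2} \right)}\right) + 23 \left(-10\right) = \left(703 + \frac{-23 - 35 \left(3^{2}\right)^{2} + 2 \left(3^{2}\right)^{3} + 144 \cdot 3^{2}}{-11 + 3^{2}}\right) + 23 \left(-10\right) = \left(703 + \frac{-23 - 35 \cdot 9^{2} + 2 \cdot 9^{3} + 144 \cdot 9}{-11 + 9}\right) - 230 = \left(703 + \frac{-23 - 2835 + 2 \cdot 729 + 1296}{-2}\right) - 230 = \left(703 - \frac{-23 - 2835 + 1458 + 1296}{2}\right) - 230 = \left(703 - -52\right) - 230 = \left(703 + 52\right) - 230 = 755 - 230 = 525$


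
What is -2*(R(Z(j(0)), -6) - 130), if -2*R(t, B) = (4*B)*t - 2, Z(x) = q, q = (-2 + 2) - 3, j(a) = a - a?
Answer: 330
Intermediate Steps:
j(a) = 0
q = -3 (q = 0 - 3 = -3)
Z(x) = -3
R(t, B) = 1 - 2*B*t (R(t, B) = -((4*B)*t - 2)/2 = -(4*B*t - 2)/2 = -(-2 + 4*B*t)/2 = 1 - 2*B*t)
-2*(R(Z(j(0)), -6) - 130) = -2*((1 - 2*(-6)*(-3)) - 130) = -2*((1 - 36) - 130) = -2*(-35 - 130) = -2*(-165) = 330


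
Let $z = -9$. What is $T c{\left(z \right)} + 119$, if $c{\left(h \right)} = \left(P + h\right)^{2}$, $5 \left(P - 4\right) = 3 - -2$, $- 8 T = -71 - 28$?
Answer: $317$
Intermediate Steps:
$T = \frac{99}{8}$ ($T = - \frac{-71 - 28}{8} = \left(- \frac{1}{8}\right) \left(-99\right) = \frac{99}{8} \approx 12.375$)
$P = 5$ ($P = 4 + \frac{3 - -2}{5} = 4 + \frac{3 + 2}{5} = 4 + \frac{1}{5} \cdot 5 = 4 + 1 = 5$)
$c{\left(h \right)} = \left(5 + h\right)^{2}$
$T c{\left(z \right)} + 119 = \frac{99 \left(5 - 9\right)^{2}}{8} + 119 = \frac{99 \left(-4\right)^{2}}{8} + 119 = \frac{99}{8} \cdot 16 + 119 = 198 + 119 = 317$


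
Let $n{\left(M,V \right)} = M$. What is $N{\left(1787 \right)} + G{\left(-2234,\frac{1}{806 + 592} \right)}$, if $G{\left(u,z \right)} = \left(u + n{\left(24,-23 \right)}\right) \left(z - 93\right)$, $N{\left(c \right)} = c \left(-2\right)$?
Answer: $\frac{141166139}{699} \approx 2.0195 \cdot 10^{5}$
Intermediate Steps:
$N{\left(c \right)} = - 2 c$
$G{\left(u,z \right)} = \left(-93 + z\right) \left(24 + u\right)$ ($G{\left(u,z \right)} = \left(u + 24\right) \left(z - 93\right) = \left(24 + u\right) \left(-93 + z\right) = \left(-93 + z\right) \left(24 + u\right)$)
$N{\left(1787 \right)} + G{\left(-2234,\frac{1}{806 + 592} \right)} = \left(-2\right) 1787 - \left(-205530 + \frac{2210}{806 + 592}\right) = -3574 + \left(-2232 + 207762 + \frac{24}{1398} - \frac{2234}{1398}\right) = -3574 + \left(-2232 + 207762 + 24 \cdot \frac{1}{1398} - \frac{1117}{699}\right) = -3574 + \left(-2232 + 207762 + \frac{4}{233} - \frac{1117}{699}\right) = -3574 + \frac{143664365}{699} = \frac{141166139}{699}$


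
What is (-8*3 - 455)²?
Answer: 229441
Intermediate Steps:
(-8*3 - 455)² = (-24 - 455)² = (-479)² = 229441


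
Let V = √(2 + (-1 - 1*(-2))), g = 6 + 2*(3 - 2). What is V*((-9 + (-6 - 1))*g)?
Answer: -128*√3 ≈ -221.70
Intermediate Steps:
g = 8 (g = 6 + 2*1 = 6 + 2 = 8)
V = √3 (V = √(2 + (-1 + 2)) = √(2 + 1) = √3 ≈ 1.7320)
V*((-9 + (-6 - 1))*g) = √3*((-9 + (-6 - 1))*8) = √3*((-9 - 7)*8) = √3*(-16*8) = √3*(-128) = -128*√3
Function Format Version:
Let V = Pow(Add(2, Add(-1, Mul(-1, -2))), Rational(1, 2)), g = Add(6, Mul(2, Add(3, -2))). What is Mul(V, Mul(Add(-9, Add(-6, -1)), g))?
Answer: Mul(-128, Pow(3, Rational(1, 2))) ≈ -221.70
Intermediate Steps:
g = 8 (g = Add(6, Mul(2, 1)) = Add(6, 2) = 8)
V = Pow(3, Rational(1, 2)) (V = Pow(Add(2, Add(-1, 2)), Rational(1, 2)) = Pow(Add(2, 1), Rational(1, 2)) = Pow(3, Rational(1, 2)) ≈ 1.7320)
Mul(V, Mul(Add(-9, Add(-6, -1)), g)) = Mul(Pow(3, Rational(1, 2)), Mul(Add(-9, Add(-6, -1)), 8)) = Mul(Pow(3, Rational(1, 2)), Mul(Add(-9, -7), 8)) = Mul(Pow(3, Rational(1, 2)), Mul(-16, 8)) = Mul(Pow(3, Rational(1, 2)), -128) = Mul(-128, Pow(3, Rational(1, 2)))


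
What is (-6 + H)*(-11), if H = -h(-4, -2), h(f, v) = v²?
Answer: 110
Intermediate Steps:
H = -4 (H = -1*(-2)² = -1*4 = -4)
(-6 + H)*(-11) = (-6 - 4)*(-11) = -10*(-11) = 110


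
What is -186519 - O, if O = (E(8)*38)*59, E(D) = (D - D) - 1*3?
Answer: -179793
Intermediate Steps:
E(D) = -3 (E(D) = 0 - 3 = -3)
O = -6726 (O = -3*38*59 = -114*59 = -6726)
-186519 - O = -186519 - 1*(-6726) = -186519 + 6726 = -179793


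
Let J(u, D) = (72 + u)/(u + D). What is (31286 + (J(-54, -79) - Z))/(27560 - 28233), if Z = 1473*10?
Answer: -2201930/89509 ≈ -24.600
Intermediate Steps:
J(u, D) = (72 + u)/(D + u)
Z = 14730
(31286 + (J(-54, -79) - Z))/(27560 - 28233) = (31286 + ((72 - 54)/(-79 - 54) - 1*14730))/(27560 - 28233) = (31286 + (18/(-133) - 14730))/(-673) = (31286 + (-1/133*18 - 14730))*(-1/673) = (31286 + (-18/133 - 14730))*(-1/673) = (31286 - 1959108/133)*(-1/673) = (2201930/133)*(-1/673) = -2201930/89509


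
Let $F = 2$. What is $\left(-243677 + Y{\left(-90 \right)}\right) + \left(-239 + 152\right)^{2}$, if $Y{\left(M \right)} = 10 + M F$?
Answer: $-236278$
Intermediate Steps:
$Y{\left(M \right)} = 10 + 2 M$ ($Y{\left(M \right)} = 10 + M 2 = 10 + 2 M$)
$\left(-243677 + Y{\left(-90 \right)}\right) + \left(-239 + 152\right)^{2} = \left(-243677 + \left(10 + 2 \left(-90\right)\right)\right) + \left(-239 + 152\right)^{2} = \left(-243677 + \left(10 - 180\right)\right) + \left(-87\right)^{2} = \left(-243677 - 170\right) + 7569 = -243847 + 7569 = -236278$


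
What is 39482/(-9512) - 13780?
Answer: -65557421/4756 ≈ -13784.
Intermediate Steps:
39482/(-9512) - 13780 = 39482*(-1/9512) - 13780 = -19741/4756 - 13780 = -65557421/4756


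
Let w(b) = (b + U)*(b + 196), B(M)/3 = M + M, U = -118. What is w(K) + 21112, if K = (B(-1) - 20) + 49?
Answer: 307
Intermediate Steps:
B(M) = 6*M (B(M) = 3*(M + M) = 3*(2*M) = 6*M)
K = 23 (K = (6*(-1) - 20) + 49 = (-6 - 20) + 49 = -26 + 49 = 23)
w(b) = (-118 + b)*(196 + b) (w(b) = (b - 118)*(b + 196) = (-118 + b)*(196 + b))
w(K) + 21112 = (-23128 + 23² + 78*23) + 21112 = (-23128 + 529 + 1794) + 21112 = -20805 + 21112 = 307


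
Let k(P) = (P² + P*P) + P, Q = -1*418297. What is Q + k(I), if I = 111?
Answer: -393544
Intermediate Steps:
Q = -418297
k(P) = P + 2*P² (k(P) = (P² + P²) + P = 2*P² + P = P + 2*P²)
Q + k(I) = -418297 + 111*(1 + 2*111) = -418297 + 111*(1 + 222) = -418297 + 111*223 = -418297 + 24753 = -393544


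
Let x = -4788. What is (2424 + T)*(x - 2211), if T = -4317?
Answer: 13249107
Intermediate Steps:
(2424 + T)*(x - 2211) = (2424 - 4317)*(-4788 - 2211) = -1893*(-6999) = 13249107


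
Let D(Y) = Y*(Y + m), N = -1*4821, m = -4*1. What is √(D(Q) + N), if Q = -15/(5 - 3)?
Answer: I*√18939/2 ≈ 68.81*I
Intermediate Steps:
m = -4
N = -4821
Q = -15/2 ≈ -7.5000
D(Y) = Y*(-4 + Y) (D(Y) = Y*(Y - 4) = Y*(-4 + Y))
√(D(Q) + N) = √(-15*(-4 - 15/2)/2 - 4821) = √(-15/2*(-23/2) - 4821) = √(345/4 - 4821) = √(-18939/4) = I*√18939/2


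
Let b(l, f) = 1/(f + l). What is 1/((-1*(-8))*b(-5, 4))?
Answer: -1/8 ≈ -0.12500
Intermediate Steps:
1/((-1*(-8))*b(-5, 4)) = 1/((-1*(-8))/(4 - 5)) = 1/(8/(-1)) = 1/(8*(-1)) = 1/(-8) = -1/8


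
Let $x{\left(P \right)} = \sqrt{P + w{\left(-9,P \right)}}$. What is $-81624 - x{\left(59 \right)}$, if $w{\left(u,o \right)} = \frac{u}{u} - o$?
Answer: $-81625$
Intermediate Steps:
$w{\left(u,o \right)} = 1 - o$
$x{\left(P \right)} = 1$ ($x{\left(P \right)} = \sqrt{P - \left(-1 + P\right)} = \sqrt{1} = 1$)
$-81624 - x{\left(59 \right)} = -81624 - 1 = -81625$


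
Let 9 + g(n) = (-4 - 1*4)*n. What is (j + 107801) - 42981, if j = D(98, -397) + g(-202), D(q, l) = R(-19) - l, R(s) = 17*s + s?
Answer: 66482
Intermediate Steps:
R(s) = 18*s
g(n) = -9 - 8*n (g(n) = -9 + (-4 - 1*4)*n = -9 + (-4 - 4)*n = -9 - 8*n)
D(q, l) = -342 - l (D(q, l) = 18*(-19) - l = -342 - l)
j = 1662 (j = (-342 - 1*(-397)) + (-9 - 8*(-202)) = (-342 + 397) + (-9 + 1616) = 55 + 1607 = 1662)
(j + 107801) - 42981 = (1662 + 107801) - 42981 = 109463 - 42981 = 66482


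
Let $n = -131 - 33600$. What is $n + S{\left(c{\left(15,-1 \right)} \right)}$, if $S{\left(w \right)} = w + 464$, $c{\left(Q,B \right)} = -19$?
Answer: $-33286$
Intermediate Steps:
$S{\left(w \right)} = 464 + w$
$n = -33731$ ($n = -131 - 33600 = -33731$)
$n + S{\left(c{\left(15,-1 \right)} \right)} = -33731 + \left(464 - 19\right) = -33731 + 445 = -33286$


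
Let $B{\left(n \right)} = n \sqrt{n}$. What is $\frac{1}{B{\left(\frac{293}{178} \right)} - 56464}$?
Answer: $- \frac{318442956928}{17980563094828835} - \frac{52154 \sqrt{52154}}{17980563094828835} \approx -1.7711 \cdot 10^{-5}$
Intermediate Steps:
$B{\left(n \right)} = n^{\frac{3}{2}}$
$\frac{1}{B{\left(\frac{293}{178} \right)} - 56464} = \frac{1}{\left(\frac{293}{178}\right)^{\frac{3}{2}} - 56464} = \frac{1}{\frac{293 \sqrt{52154}}{31684} - 56464} = \frac{1}{-56464 + \frac{293 \sqrt{52154}}{31684}}$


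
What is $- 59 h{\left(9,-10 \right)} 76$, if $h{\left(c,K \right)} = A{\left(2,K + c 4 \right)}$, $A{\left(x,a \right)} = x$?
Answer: $-8968$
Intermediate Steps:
$h{\left(c,K \right)} = 2$
$- 59 h{\left(9,-10 \right)} 76 = \left(-59\right) 2 \cdot 76 = \left(-118\right) 76 = -8968$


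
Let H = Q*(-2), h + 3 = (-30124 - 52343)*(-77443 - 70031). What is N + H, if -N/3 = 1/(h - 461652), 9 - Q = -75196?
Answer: -609725876299411/4053758901 ≈ -1.5041e+5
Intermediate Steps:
Q = 75205 (Q = 9 - 1*(-75196) = 9 + 75196 = 75205)
h = 12161738355 (h = -3 + (-30124 - 52343)*(-77443 - 70031) = -3 - 82467*(-147474) = -3 + 12161738358 = 12161738355)
N = -1/4053758901 (N = -3/(12161738355 - 461652) = -3/12161276703 = -3*1/12161276703 = -1/4053758901 ≈ -2.4668e-10)
H = -150410 (H = 75205*(-2) = -150410)
N + H = -1/4053758901 - 150410 = -609725876299411/4053758901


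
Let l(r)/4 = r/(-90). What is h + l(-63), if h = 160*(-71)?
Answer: -56786/5 ≈ -11357.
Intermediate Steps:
l(r) = -2*r/45 (l(r) = 4*(r/(-90)) = 4*(r*(-1/90)) = 4*(-r/90) = -2*r/45)
h = -11360
h + l(-63) = -11360 - 2/45*(-63) = -11360 + 14/5 = -56786/5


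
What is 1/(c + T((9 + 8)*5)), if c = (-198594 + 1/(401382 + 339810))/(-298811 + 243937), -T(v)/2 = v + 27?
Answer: -40672169808/8963369752945 ≈ -0.0045376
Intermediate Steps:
T(v) = -54 - 2*v (T(v) = -2*(v + 27) = -2*(27 + v) = -54 - 2*v)
c = 147196284047/40672169808 (c = (-198594 + 1/741192)/(-54874) = (-198594 + 1/741192)*(-1/54874) = -147196284047/741192*(-1/54874) = 147196284047/40672169808 ≈ 3.6191)
1/(c + T((9 + 8)*5)) = 1/(147196284047/40672169808 + (-54 - 2*(9 + 8)*5)) = 1/(147196284047/40672169808 + (-54 - 34*5)) = 1/(147196284047/40672169808 + (-54 - 2*85)) = 1/(147196284047/40672169808 + (-54 - 170)) = 1/(147196284047/40672169808 - 224) = 1/(-8963369752945/40672169808) = -40672169808/8963369752945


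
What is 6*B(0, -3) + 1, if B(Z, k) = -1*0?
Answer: 1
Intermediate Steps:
B(Z, k) = 0
6*B(0, -3) + 1 = 6*0 + 1 = 0 + 1 = 1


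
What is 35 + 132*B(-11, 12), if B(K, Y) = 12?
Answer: 1619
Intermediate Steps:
35 + 132*B(-11, 12) = 35 + 132*12 = 35 + 1584 = 1619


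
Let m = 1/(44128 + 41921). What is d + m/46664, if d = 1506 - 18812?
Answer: -69490348616015/4015390536 ≈ -17306.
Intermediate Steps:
m = 1/86049 ≈ 1.1621e-5
d = -17306
d + m/46664 = -17306 + (1/86049)/46664 = -17306 + (1/86049)*(1/46664) = -17306 + 1/4015390536 = -69490348616015/4015390536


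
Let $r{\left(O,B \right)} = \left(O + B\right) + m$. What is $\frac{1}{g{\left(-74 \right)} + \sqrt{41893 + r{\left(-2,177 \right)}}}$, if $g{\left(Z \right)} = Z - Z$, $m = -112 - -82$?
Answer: $\frac{\sqrt{42038}}{42038} \approx 0.0048773$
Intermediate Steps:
$m = -30$ ($m = -112 + 82 = -30$)
$g{\left(Z \right)} = 0$
$r{\left(O,B \right)} = -30 + B + O$ ($r{\left(O,B \right)} = \left(O + B\right) - 30 = \left(B + O\right) - 30 = -30 + B + O$)
$\frac{1}{g{\left(-74 \right)} + \sqrt{41893 + r{\left(-2,177 \right)}}} = \frac{1}{0 + \sqrt{41893 - -145}} = \frac{1}{0 + \sqrt{41893 + 145}} = \frac{1}{0 + \sqrt{42038}} = \frac{1}{\sqrt{42038}} = \frac{\sqrt{42038}}{42038}$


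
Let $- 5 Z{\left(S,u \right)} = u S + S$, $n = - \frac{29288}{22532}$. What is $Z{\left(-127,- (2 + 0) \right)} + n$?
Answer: $- \frac{752001}{28165} \approx -26.7$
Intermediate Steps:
$n = - \frac{7322}{5633}$ ($n = \left(-29288\right) \frac{1}{22532} = - \frac{7322}{5633} \approx -1.2998$)
$Z{\left(S,u \right)} = - \frac{S}{5} - \frac{S u}{5}$ ($Z{\left(S,u \right)} = - \frac{u S + S}{5} = - \frac{S u + S}{5} = - \frac{S + S u}{5} = - \frac{S}{5} - \frac{S u}{5}$)
$Z{\left(-127,- (2 + 0) \right)} + n = \left(- \frac{1}{5}\right) \left(-127\right) \left(1 - \left(2 + 0\right)\right) - \frac{7322}{5633} = \left(- \frac{1}{5}\right) \left(-127\right) \left(1 - 2\right) - \frac{7322}{5633} = \left(- \frac{1}{5}\right) \left(-127\right) \left(-1\right) - \frac{7322}{5633} = - \frac{127}{5} - \frac{7322}{5633} = - \frac{752001}{28165}$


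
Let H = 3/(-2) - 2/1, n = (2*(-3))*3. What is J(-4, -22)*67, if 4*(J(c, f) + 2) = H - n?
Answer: 871/8 ≈ 108.88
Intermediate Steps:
n = -18 (n = -6*3 = -18)
H = -7/2 (H = 3*(-½) - 2*1 = -3/2 - 2 = -7/2 ≈ -3.5000)
J(c, f) = 13/8 (J(c, f) = -2 + (-7/2 - 1*(-18))/4 = -2 + (-7/2 + 18)/4 = -2 + (¼)*(29/2) = -2 + 29/8 = 13/8)
J(-4, -22)*67 = (13/8)*67 = 871/8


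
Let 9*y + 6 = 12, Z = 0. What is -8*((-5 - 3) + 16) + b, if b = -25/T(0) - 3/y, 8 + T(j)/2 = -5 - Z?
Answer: -878/13 ≈ -67.538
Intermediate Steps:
T(j) = -26 (T(j) = -16 + 2*(-5 - 1*0) = -16 + 2*(-5 + 0) = -16 + 2*(-5) = -16 - 10 = -26)
y = ⅔ (y = -⅔ + (⅑)*12 = -⅔ + 4/3 = ⅔ ≈ 0.66667)
b = -46/13 (b = -25/(-26) - 3/⅔ = -25*(-1/26) - 3*3/2 = 25/26 - 9/2 = -46/13 ≈ -3.5385)
-8*((-5 - 3) + 16) + b = -8*((-5 - 3) + 16) - 46/13 = -8*(-8 + 16) - 46/13 = -8*8 - 46/13 = -64 - 46/13 = -878/13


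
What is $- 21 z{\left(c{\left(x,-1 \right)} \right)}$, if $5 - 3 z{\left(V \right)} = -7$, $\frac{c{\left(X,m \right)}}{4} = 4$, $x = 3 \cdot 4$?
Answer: $-84$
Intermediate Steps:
$x = 12$
$c{\left(X,m \right)} = 16$ ($c{\left(X,m \right)} = 4 \cdot 4 = 16$)
$z{\left(V \right)} = 4$ ($z{\left(V \right)} = \frac{5}{3} - - \frac{7}{3} = \frac{5}{3} + \frac{7}{3} = 4$)
$- 21 z{\left(c{\left(x,-1 \right)} \right)} = \left(-21\right) 4 = -84$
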